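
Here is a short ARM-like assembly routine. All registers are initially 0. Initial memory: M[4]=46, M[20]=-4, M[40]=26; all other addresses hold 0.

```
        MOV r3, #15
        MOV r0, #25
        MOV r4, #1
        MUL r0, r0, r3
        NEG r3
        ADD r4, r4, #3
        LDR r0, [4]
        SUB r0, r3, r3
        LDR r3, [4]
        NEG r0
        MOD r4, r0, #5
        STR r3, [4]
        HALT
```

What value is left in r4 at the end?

r3=15
r0=25
r4=1
r0=25*15=375
r3=-(15)=-15
r4=1+3=4
r0=M[4]=46
r0=(-15)-(-15)=0
r3=M[4]=46
r0=-(0)=0
r4=0%5=0
STR r3, [4] → M[4]=46
halt.

0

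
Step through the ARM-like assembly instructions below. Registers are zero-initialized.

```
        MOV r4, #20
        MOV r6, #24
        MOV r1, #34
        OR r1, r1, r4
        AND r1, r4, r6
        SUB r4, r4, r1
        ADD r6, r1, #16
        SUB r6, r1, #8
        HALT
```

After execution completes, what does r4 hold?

MOV r4, #20 → r4=20
MOV r6, #24 → r6=24
MOV r1, #34 → r1=34
OR r1, r1, r4 → r1=34|20=54
AND r1, r4, r6 → r1=20&24=16
SUB r4, r4, r1 → r4=20-16=4
ADD r6, r1, #16 → r6=16+16=32
SUB r6, r1, #8 → r6=16-8=8
halt.

4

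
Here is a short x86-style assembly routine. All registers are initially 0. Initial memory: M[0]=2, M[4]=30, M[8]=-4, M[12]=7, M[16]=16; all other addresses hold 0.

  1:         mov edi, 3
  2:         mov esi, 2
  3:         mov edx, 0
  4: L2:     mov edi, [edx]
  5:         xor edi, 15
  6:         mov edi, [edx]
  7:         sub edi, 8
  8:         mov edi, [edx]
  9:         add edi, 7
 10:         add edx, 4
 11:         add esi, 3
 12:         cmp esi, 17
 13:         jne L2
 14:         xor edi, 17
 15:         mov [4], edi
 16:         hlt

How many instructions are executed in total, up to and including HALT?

56

edi=3
esi=2
edx=0
edi=M[0]=2
edi=2^15=13
edi=M[0]=2
edi=2-8=-6
edi=M[0]=2
edi=2+7=9
edx=0+4=4
esi=2+3=5
cmp esi, 17  (cmp 5,17)
jne L2: taken
edi=M[4]=30
edi=30^15=17
edi=M[4]=30
edi=30-8=22
edi=M[4]=30
edi=30+7=37
edx=4+4=8
esi=5+3=8
cmp esi, 17  (cmp 8,17)
jne L2: taken
edi=M[8]=-4
edi=(-4)^15=-13
edi=M[8]=-4
edi=(-4)-8=-12
edi=M[8]=-4
edi=(-4)+7=3
edx=8+4=12
esi=8+3=11
cmp esi, 17  (cmp 11,17)
jne L2: taken
edi=M[12]=7
edi=7^15=8
edi=M[12]=7
edi=7-8=-1
edi=M[12]=7
edi=7+7=14
edx=12+4=16
esi=11+3=14
cmp esi, 17  (cmp 14,17)
jne L2: taken
edi=M[16]=16
edi=16^15=31
edi=M[16]=16
edi=16-8=8
edi=M[16]=16
edi=16+7=23
edx=16+4=20
esi=14+3=17
cmp esi, 17  (cmp 17,17)
jne L2: not taken
edi=23^17=6
mov [4], edi → M[4]=6
halt.
Total executed instructions: 56.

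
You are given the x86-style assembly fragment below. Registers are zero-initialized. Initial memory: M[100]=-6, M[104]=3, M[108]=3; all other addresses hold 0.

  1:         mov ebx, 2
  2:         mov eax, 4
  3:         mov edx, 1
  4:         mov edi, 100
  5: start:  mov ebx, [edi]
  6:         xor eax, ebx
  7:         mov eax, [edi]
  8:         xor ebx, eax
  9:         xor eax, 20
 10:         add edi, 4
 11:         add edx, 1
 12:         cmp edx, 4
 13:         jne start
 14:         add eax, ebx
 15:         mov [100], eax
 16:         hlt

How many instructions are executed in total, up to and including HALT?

mov ebx, 2 → ebx=2
mov eax, 4 → eax=4
mov edx, 1 → edx=1
mov edi, 100 → edi=100
mov ebx, [edi] → ebx=M[100]=-6
xor eax, ebx → eax=4^(-6)=-2
mov eax, [edi] → eax=M[100]=-6
xor ebx, eax → ebx=(-6)^(-6)=0
xor eax, 20 → eax=(-6)^20=-18
add edi, 4 → edi=100+4=104
add edx, 1 → edx=1+1=2
cmp edx, 4  (cmp 2,4)
jne start: taken
mov ebx, [edi] → ebx=M[104]=3
xor eax, ebx → eax=(-18)^3=-19
mov eax, [edi] → eax=M[104]=3
xor ebx, eax → ebx=3^3=0
xor eax, 20 → eax=3^20=23
add edi, 4 → edi=104+4=108
add edx, 1 → edx=2+1=3
cmp edx, 4  (cmp 3,4)
jne start: taken
mov ebx, [edi] → ebx=M[108]=3
xor eax, ebx → eax=23^3=20
mov eax, [edi] → eax=M[108]=3
xor ebx, eax → ebx=3^3=0
xor eax, 20 → eax=3^20=23
add edi, 4 → edi=108+4=112
add edx, 1 → edx=3+1=4
cmp edx, 4  (cmp 4,4)
jne start: not taken
add eax, ebx → eax=23+0=23
mov [100], eax → M[100]=23
halt.
Total executed instructions: 34.

34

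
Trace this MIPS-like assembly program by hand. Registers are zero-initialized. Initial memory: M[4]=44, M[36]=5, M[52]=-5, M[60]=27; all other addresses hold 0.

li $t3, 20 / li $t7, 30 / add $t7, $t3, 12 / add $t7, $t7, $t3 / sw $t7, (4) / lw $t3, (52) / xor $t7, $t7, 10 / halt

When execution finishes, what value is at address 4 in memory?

52

li $t3, 20 → $t3=20
li $t7, 30 → $t7=30
add $t7, $t3, 12 → $t7=20+12=32
add $t7, $t7, $t3 → $t7=32+20=52
sw $t7, (4) → M[4]=52
lw $t3, (52) → $t3=M[52]=-5
xor $t7, $t7, 10 → $t7=52^10=62
halt.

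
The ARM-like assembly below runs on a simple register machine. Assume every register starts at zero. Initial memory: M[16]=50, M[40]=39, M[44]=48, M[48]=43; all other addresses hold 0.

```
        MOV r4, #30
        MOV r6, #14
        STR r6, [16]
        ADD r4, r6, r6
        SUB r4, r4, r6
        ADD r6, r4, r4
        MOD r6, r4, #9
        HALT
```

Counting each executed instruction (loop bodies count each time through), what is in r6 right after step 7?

r4=30
r6=14
STR r6, [16] → M[16]=14
r4=14+14=28
r4=28-14=14
r6=14+14=28
r6=14%9=5
After step 7: r6 = 5.

5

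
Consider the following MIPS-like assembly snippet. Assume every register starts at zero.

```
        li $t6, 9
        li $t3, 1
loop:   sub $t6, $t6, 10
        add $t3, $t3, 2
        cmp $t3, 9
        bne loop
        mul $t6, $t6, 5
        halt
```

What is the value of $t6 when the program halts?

after li $t6, 9: $t6=9
after li $t3, 1: $t3=1
after sub $t6, $t6, 10: $t6=9-10=-1
after add $t3, $t3, 2: $t3=1+2=3
cmp $t3, 9  (cmp 3,9)
bne loop: taken
after sub $t6, $t6, 10: $t6=(-1)-10=-11
after add $t3, $t3, 2: $t3=3+2=5
cmp $t3, 9  (cmp 5,9)
bne loop: taken
after sub $t6, $t6, 10: $t6=(-11)-10=-21
after add $t3, $t3, 2: $t3=5+2=7
cmp $t3, 9  (cmp 7,9)
bne loop: taken
after sub $t6, $t6, 10: $t6=(-21)-10=-31
after add $t3, $t3, 2: $t3=7+2=9
cmp $t3, 9  (cmp 9,9)
bne loop: not taken
after mul $t6, $t6, 5: $t6=(-31)*5=-155
halt.

-155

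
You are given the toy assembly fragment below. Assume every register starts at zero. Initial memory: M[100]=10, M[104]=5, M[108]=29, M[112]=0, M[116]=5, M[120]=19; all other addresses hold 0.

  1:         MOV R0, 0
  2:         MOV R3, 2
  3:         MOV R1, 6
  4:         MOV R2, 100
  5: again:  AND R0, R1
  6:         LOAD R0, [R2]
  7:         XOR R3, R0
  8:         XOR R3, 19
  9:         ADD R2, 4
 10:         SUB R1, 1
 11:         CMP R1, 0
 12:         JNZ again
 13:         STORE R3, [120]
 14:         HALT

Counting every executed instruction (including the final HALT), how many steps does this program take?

R0=0
R3=2
R1=6
R2=100
R0=0&6=0
R0=M[100]=10
R3=2^10=8
R3=8^19=27
R2=100+4=104
R1=6-1=5
CMP R1, 0  (cmp 5,0)
JNZ again: taken
R0=10&5=0
R0=M[104]=5
R3=27^5=30
R3=30^19=13
R2=104+4=108
R1=5-1=4
CMP R1, 0  (cmp 4,0)
JNZ again: taken
R0=5&4=4
R0=M[108]=29
R3=13^29=16
R3=16^19=3
R2=108+4=112
R1=4-1=3
CMP R1, 0  (cmp 3,0)
JNZ again: taken
R0=29&3=1
R0=M[112]=0
R3=3^0=3
R3=3^19=16
R2=112+4=116
R1=3-1=2
CMP R1, 0  (cmp 2,0)
JNZ again: taken
R0=0&2=0
R0=M[116]=5
R3=16^5=21
R3=21^19=6
R2=116+4=120
R1=2-1=1
CMP R1, 0  (cmp 1,0)
JNZ again: taken
R0=5&1=1
R0=M[120]=19
R3=6^19=21
R3=21^19=6
R2=120+4=124
R1=1-1=0
CMP R1, 0  (cmp 0,0)
JNZ again: not taken
STORE R3, [120] → M[120]=6
halt.
Total executed instructions: 54.

54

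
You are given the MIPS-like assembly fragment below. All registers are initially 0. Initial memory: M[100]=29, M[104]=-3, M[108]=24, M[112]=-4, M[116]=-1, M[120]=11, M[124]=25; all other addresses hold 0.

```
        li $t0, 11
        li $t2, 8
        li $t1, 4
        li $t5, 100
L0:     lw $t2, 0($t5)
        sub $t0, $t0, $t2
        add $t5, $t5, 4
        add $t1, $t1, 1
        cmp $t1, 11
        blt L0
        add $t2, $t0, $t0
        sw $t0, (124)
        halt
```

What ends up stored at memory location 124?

-70

li $t0, 11 → $t0=11
li $t2, 8 → $t2=8
li $t1, 4 → $t1=4
li $t5, 100 → $t5=100
lw $t2, 0($t5) → $t2=M[100]=29
sub $t0, $t0, $t2 → $t0=11-29=-18
add $t5, $t5, 4 → $t5=100+4=104
add $t1, $t1, 1 → $t1=4+1=5
cmp $t1, 11  (cmp 5,11)
blt L0: taken
lw $t2, 0($t5) → $t2=M[104]=-3
sub $t0, $t0, $t2 → $t0=(-18)-(-3)=-15
add $t5, $t5, 4 → $t5=104+4=108
add $t1, $t1, 1 → $t1=5+1=6
cmp $t1, 11  (cmp 6,11)
blt L0: taken
lw $t2, 0($t5) → $t2=M[108]=24
sub $t0, $t0, $t2 → $t0=(-15)-24=-39
add $t5, $t5, 4 → $t5=108+4=112
add $t1, $t1, 1 → $t1=6+1=7
cmp $t1, 11  (cmp 7,11)
blt L0: taken
lw $t2, 0($t5) → $t2=M[112]=-4
sub $t0, $t0, $t2 → $t0=(-39)-(-4)=-35
add $t5, $t5, 4 → $t5=112+4=116
add $t1, $t1, 1 → $t1=7+1=8
cmp $t1, 11  (cmp 8,11)
blt L0: taken
lw $t2, 0($t5) → $t2=M[116]=-1
sub $t0, $t0, $t2 → $t0=(-35)-(-1)=-34
add $t5, $t5, 4 → $t5=116+4=120
add $t1, $t1, 1 → $t1=8+1=9
cmp $t1, 11  (cmp 9,11)
blt L0: taken
lw $t2, 0($t5) → $t2=M[120]=11
sub $t0, $t0, $t2 → $t0=(-34)-11=-45
add $t5, $t5, 4 → $t5=120+4=124
add $t1, $t1, 1 → $t1=9+1=10
cmp $t1, 11  (cmp 10,11)
blt L0: taken
lw $t2, 0($t5) → $t2=M[124]=25
sub $t0, $t0, $t2 → $t0=(-45)-25=-70
add $t5, $t5, 4 → $t5=124+4=128
add $t1, $t1, 1 → $t1=10+1=11
cmp $t1, 11  (cmp 11,11)
blt L0: not taken
add $t2, $t0, $t0 → $t2=(-70)+(-70)=-140
sw $t0, (124) → M[124]=-70
halt.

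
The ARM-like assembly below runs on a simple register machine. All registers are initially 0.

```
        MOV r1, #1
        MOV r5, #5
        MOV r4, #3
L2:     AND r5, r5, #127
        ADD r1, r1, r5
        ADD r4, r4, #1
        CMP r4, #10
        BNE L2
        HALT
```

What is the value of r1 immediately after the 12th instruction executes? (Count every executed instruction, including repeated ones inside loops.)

after MOV r1, #1: r1=1
after MOV r5, #5: r5=5
after MOV r4, #3: r4=3
after AND r5, r5, #127: r5=5&127=5
after ADD r1, r1, r5: r1=1+5=6
after ADD r4, r4, #1: r4=3+1=4
CMP r4, #10  (cmp 4,10)
BNE L2: taken
after AND r5, r5, #127: r5=5&127=5
after ADD r1, r1, r5: r1=6+5=11
after ADD r4, r4, #1: r4=4+1=5
CMP r4, #10  (cmp 5,10)
After step 12: r1 = 11.

11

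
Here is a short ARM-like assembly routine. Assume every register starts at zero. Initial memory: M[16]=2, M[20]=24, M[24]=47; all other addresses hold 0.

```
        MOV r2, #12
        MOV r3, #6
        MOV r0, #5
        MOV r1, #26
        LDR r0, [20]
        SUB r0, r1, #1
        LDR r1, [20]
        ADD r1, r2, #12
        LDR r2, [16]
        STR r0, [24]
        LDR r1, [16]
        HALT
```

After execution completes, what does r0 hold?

MOV r2, #12 → r2=12
MOV r3, #6 → r3=6
MOV r0, #5 → r0=5
MOV r1, #26 → r1=26
LDR r0, [20] → r0=M[20]=24
SUB r0, r1, #1 → r0=26-1=25
LDR r1, [20] → r1=M[20]=24
ADD r1, r2, #12 → r1=12+12=24
LDR r2, [16] → r2=M[16]=2
STR r0, [24] → M[24]=25
LDR r1, [16] → r1=M[16]=2
halt.

25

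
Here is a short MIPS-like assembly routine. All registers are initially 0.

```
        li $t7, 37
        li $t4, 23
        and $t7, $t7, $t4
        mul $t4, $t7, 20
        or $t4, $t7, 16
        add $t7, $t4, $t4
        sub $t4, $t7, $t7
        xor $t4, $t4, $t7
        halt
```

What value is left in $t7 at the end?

after li $t7, 37: $t7=37
after li $t4, 23: $t4=23
after and $t7, $t7, $t4: $t7=37&23=5
after mul $t4, $t7, 20: $t4=5*20=100
after or $t4, $t7, 16: $t4=5|16=21
after add $t7, $t4, $t4: $t7=21+21=42
after sub $t4, $t7, $t7: $t4=42-42=0
after xor $t4, $t4, $t7: $t4=0^42=42
halt.

42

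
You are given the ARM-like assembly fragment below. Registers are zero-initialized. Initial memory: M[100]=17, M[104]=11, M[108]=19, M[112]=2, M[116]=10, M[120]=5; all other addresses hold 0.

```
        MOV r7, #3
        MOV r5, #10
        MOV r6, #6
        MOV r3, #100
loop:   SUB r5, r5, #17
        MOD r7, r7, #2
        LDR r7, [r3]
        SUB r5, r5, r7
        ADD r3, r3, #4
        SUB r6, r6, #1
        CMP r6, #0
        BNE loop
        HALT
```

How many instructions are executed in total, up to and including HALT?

r7=3
r5=10
r6=6
r3=100
r5=10-17=-7
r7=3%2=1
r7=M[100]=17
r5=(-7)-17=-24
r3=100+4=104
r6=6-1=5
CMP r6, #0  (cmp 5,0)
BNE loop: taken
r5=(-24)-17=-41
r7=17%2=1
r7=M[104]=11
r5=(-41)-11=-52
r3=104+4=108
r6=5-1=4
CMP r6, #0  (cmp 4,0)
BNE loop: taken
r5=(-52)-17=-69
r7=11%2=1
r7=M[108]=19
r5=(-69)-19=-88
r3=108+4=112
r6=4-1=3
CMP r6, #0  (cmp 3,0)
BNE loop: taken
r5=(-88)-17=-105
r7=19%2=1
r7=M[112]=2
r5=(-105)-2=-107
r3=112+4=116
r6=3-1=2
CMP r6, #0  (cmp 2,0)
BNE loop: taken
r5=(-107)-17=-124
r7=2%2=0
r7=M[116]=10
r5=(-124)-10=-134
r3=116+4=120
r6=2-1=1
CMP r6, #0  (cmp 1,0)
BNE loop: taken
r5=(-134)-17=-151
r7=10%2=0
r7=M[120]=5
r5=(-151)-5=-156
r3=120+4=124
r6=1-1=0
CMP r6, #0  (cmp 0,0)
BNE loop: not taken
halt.
Total executed instructions: 53.

53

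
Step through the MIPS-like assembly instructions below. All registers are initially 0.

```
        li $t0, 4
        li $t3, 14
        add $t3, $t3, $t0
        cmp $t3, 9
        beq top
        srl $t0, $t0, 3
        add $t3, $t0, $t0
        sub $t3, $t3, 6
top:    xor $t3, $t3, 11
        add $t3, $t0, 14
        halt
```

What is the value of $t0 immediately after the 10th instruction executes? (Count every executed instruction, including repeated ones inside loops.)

after li $t0, 4: $t0=4
after li $t3, 14: $t3=14
after add $t3, $t3, $t0: $t3=14+4=18
cmp $t3, 9  (cmp 18,9)
beq top: not taken
after srl $t0, $t0, 3: $t0=4>>3=0
after add $t3, $t0, $t0: $t3=0+0=0
after sub $t3, $t3, 6: $t3=0-6=-6
after xor $t3, $t3, 11: $t3=(-6)^11=-15
after add $t3, $t0, 14: $t3=0+14=14
After step 10: $t0 = 0.

0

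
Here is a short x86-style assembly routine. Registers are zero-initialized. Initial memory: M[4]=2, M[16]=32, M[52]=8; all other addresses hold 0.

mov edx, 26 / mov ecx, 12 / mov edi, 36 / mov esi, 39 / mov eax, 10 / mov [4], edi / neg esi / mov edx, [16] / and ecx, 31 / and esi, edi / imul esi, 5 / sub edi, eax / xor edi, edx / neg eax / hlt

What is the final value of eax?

edx=26
ecx=12
edi=36
esi=39
eax=10
mov [4], edi → M[4]=36
esi=-(39)=-39
edx=M[16]=32
ecx=12&31=12
esi=(-39)&36=0
esi=0*5=0
edi=36-10=26
edi=26^32=58
eax=-(10)=-10
halt.

-10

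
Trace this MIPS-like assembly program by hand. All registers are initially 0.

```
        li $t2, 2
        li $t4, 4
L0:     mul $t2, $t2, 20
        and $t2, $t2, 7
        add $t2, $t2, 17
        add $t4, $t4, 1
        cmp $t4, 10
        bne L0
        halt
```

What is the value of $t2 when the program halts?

$t2=2
$t4=4
$t2=2*20=40
$t2=40&7=0
$t2=0+17=17
$t4=4+1=5
cmp $t4, 10  (cmp 5,10)
bne L0: taken
$t2=17*20=340
$t2=340&7=4
$t2=4+17=21
$t4=5+1=6
cmp $t4, 10  (cmp 6,10)
bne L0: taken
$t2=21*20=420
$t2=420&7=4
$t2=4+17=21
$t4=6+1=7
cmp $t4, 10  (cmp 7,10)
bne L0: taken
$t2=21*20=420
$t2=420&7=4
$t2=4+17=21
$t4=7+1=8
cmp $t4, 10  (cmp 8,10)
bne L0: taken
$t2=21*20=420
$t2=420&7=4
$t2=4+17=21
$t4=8+1=9
cmp $t4, 10  (cmp 9,10)
bne L0: taken
$t2=21*20=420
$t2=420&7=4
$t2=4+17=21
$t4=9+1=10
cmp $t4, 10  (cmp 10,10)
bne L0: not taken
halt.

21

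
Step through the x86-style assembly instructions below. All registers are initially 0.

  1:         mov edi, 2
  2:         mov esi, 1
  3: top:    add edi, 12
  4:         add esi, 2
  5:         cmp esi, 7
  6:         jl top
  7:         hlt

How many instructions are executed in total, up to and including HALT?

15

after mov edi, 2: edi=2
after mov esi, 1: esi=1
after add edi, 12: edi=2+12=14
after add esi, 2: esi=1+2=3
cmp esi, 7  (cmp 3,7)
jl top: taken
after add edi, 12: edi=14+12=26
after add esi, 2: esi=3+2=5
cmp esi, 7  (cmp 5,7)
jl top: taken
after add edi, 12: edi=26+12=38
after add esi, 2: esi=5+2=7
cmp esi, 7  (cmp 7,7)
jl top: not taken
halt.
Total executed instructions: 15.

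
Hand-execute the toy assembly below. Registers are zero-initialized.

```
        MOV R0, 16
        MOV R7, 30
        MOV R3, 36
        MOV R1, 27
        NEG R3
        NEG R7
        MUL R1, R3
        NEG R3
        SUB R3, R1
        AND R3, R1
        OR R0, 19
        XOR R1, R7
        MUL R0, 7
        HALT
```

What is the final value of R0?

133

after MOV R0, 16: R0=16
after MOV R7, 30: R7=30
after MOV R3, 36: R3=36
after MOV R1, 27: R1=27
after NEG R3: R3=-(36)=-36
after NEG R7: R7=-(30)=-30
after MUL R1, R3: R1=27*(-36)=-972
after NEG R3: R3=-(-36)=36
after SUB R3, R1: R3=36-(-972)=1008
after AND R3, R1: R3=1008&(-972)=48
after OR R0, 19: R0=16|19=19
after XOR R1, R7: R1=(-972)^(-30)=982
after MUL R0, 7: R0=19*7=133
halt.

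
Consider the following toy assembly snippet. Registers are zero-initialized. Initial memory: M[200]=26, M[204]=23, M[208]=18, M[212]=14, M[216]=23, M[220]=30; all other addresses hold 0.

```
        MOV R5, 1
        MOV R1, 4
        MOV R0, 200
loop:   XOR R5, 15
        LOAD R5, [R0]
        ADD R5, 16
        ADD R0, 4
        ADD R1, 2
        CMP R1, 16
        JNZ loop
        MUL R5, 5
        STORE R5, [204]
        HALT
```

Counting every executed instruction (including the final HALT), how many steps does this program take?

after MOV R5, 1: R5=1
after MOV R1, 4: R1=4
after MOV R0, 200: R0=200
after XOR R5, 15: R5=1^15=14
after LOAD R5, [R0]: R5=M[200]=26
after ADD R5, 16: R5=26+16=42
after ADD R0, 4: R0=200+4=204
after ADD R1, 2: R1=4+2=6
CMP R1, 16  (cmp 6,16)
JNZ loop: taken
after XOR R5, 15: R5=42^15=37
after LOAD R5, [R0]: R5=M[204]=23
after ADD R5, 16: R5=23+16=39
after ADD R0, 4: R0=204+4=208
after ADD R1, 2: R1=6+2=8
CMP R1, 16  (cmp 8,16)
JNZ loop: taken
after XOR R5, 15: R5=39^15=40
after LOAD R5, [R0]: R5=M[208]=18
after ADD R5, 16: R5=18+16=34
after ADD R0, 4: R0=208+4=212
after ADD R1, 2: R1=8+2=10
CMP R1, 16  (cmp 10,16)
JNZ loop: taken
after XOR R5, 15: R5=34^15=45
after LOAD R5, [R0]: R5=M[212]=14
after ADD R5, 16: R5=14+16=30
after ADD R0, 4: R0=212+4=216
after ADD R1, 2: R1=10+2=12
CMP R1, 16  (cmp 12,16)
JNZ loop: taken
after XOR R5, 15: R5=30^15=17
after LOAD R5, [R0]: R5=M[216]=23
after ADD R5, 16: R5=23+16=39
after ADD R0, 4: R0=216+4=220
after ADD R1, 2: R1=12+2=14
CMP R1, 16  (cmp 14,16)
JNZ loop: taken
after XOR R5, 15: R5=39^15=40
after LOAD R5, [R0]: R5=M[220]=30
after ADD R5, 16: R5=30+16=46
after ADD R0, 4: R0=220+4=224
after ADD R1, 2: R1=14+2=16
CMP R1, 16  (cmp 16,16)
JNZ loop: not taken
after MUL R5, 5: R5=46*5=230
STORE R5, [204] → M[204]=230
halt.
Total executed instructions: 48.

48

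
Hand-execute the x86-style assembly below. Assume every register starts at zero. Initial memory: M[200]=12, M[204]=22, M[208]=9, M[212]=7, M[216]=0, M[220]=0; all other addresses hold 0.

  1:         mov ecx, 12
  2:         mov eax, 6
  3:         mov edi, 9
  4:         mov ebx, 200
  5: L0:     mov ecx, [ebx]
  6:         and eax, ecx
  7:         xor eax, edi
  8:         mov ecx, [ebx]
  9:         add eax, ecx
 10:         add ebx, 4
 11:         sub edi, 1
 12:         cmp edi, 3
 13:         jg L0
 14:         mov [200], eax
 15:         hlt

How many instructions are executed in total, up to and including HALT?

after mov ecx, 12: ecx=12
after mov eax, 6: eax=6
after mov edi, 9: edi=9
after mov ebx, 200: ebx=200
after mov ecx, [ebx]: ecx=M[200]=12
after and eax, ecx: eax=6&12=4
after xor eax, edi: eax=4^9=13
after mov ecx, [ebx]: ecx=M[200]=12
after add eax, ecx: eax=13+12=25
after add ebx, 4: ebx=200+4=204
after sub edi, 1: edi=9-1=8
cmp edi, 3  (cmp 8,3)
jg L0: taken
after mov ecx, [ebx]: ecx=M[204]=22
after and eax, ecx: eax=25&22=16
after xor eax, edi: eax=16^8=24
after mov ecx, [ebx]: ecx=M[204]=22
after add eax, ecx: eax=24+22=46
after add ebx, 4: ebx=204+4=208
after sub edi, 1: edi=8-1=7
cmp edi, 3  (cmp 7,3)
jg L0: taken
after mov ecx, [ebx]: ecx=M[208]=9
after and eax, ecx: eax=46&9=8
after xor eax, edi: eax=8^7=15
after mov ecx, [ebx]: ecx=M[208]=9
after add eax, ecx: eax=15+9=24
after add ebx, 4: ebx=208+4=212
after sub edi, 1: edi=7-1=6
cmp edi, 3  (cmp 6,3)
jg L0: taken
after mov ecx, [ebx]: ecx=M[212]=7
after and eax, ecx: eax=24&7=0
after xor eax, edi: eax=0^6=6
after mov ecx, [ebx]: ecx=M[212]=7
after add eax, ecx: eax=6+7=13
after add ebx, 4: ebx=212+4=216
after sub edi, 1: edi=6-1=5
cmp edi, 3  (cmp 5,3)
jg L0: taken
after mov ecx, [ebx]: ecx=M[216]=0
after and eax, ecx: eax=13&0=0
after xor eax, edi: eax=0^5=5
after mov ecx, [ebx]: ecx=M[216]=0
after add eax, ecx: eax=5+0=5
after add ebx, 4: ebx=216+4=220
after sub edi, 1: edi=5-1=4
cmp edi, 3  (cmp 4,3)
jg L0: taken
after mov ecx, [ebx]: ecx=M[220]=0
after and eax, ecx: eax=5&0=0
after xor eax, edi: eax=0^4=4
after mov ecx, [ebx]: ecx=M[220]=0
after add eax, ecx: eax=4+0=4
after add ebx, 4: ebx=220+4=224
after sub edi, 1: edi=4-1=3
cmp edi, 3  (cmp 3,3)
jg L0: not taken
mov [200], eax → M[200]=4
halt.
Total executed instructions: 60.

60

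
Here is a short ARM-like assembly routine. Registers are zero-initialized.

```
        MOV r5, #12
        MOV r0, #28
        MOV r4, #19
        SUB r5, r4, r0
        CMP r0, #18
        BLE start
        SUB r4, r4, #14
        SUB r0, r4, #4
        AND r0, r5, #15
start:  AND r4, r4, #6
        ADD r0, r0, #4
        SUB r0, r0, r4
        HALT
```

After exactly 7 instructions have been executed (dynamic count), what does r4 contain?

r5=12
r0=28
r4=19
r5=19-28=-9
CMP r0, #18  (cmp 28,18)
BLE start: not taken
r4=19-14=5
After step 7: r4 = 5.

5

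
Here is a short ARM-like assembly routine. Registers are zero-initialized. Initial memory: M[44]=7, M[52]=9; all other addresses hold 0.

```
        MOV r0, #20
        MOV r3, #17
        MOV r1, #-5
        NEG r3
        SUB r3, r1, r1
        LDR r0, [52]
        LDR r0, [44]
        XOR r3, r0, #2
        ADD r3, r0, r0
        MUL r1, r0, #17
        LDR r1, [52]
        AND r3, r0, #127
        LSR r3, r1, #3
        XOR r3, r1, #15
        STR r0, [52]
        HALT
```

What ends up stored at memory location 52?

r0=20
r3=17
r1=-5
r3=-(17)=-17
r3=(-5)-(-5)=0
r0=M[52]=9
r0=M[44]=7
r3=7^2=5
r3=7+7=14
r1=7*17=119
r1=M[52]=9
r3=7&127=7
r3=9>>3=1
r3=9^15=6
STR r0, [52] → M[52]=7
halt.

7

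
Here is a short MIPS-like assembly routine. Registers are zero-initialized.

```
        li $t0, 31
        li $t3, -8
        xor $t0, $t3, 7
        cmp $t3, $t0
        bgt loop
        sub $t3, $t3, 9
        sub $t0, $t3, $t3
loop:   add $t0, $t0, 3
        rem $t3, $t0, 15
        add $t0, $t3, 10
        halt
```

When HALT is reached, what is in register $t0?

$t0=31
$t3=-8
$t0=(-8)^7=-1
cmp $t3, $t0  (cmp -8,-1)
bgt loop: not taken
$t3=(-8)-9=-17
$t0=(-17)-(-17)=0
$t0=0+3=3
$t3=3%15=3
$t0=3+10=13
halt.

13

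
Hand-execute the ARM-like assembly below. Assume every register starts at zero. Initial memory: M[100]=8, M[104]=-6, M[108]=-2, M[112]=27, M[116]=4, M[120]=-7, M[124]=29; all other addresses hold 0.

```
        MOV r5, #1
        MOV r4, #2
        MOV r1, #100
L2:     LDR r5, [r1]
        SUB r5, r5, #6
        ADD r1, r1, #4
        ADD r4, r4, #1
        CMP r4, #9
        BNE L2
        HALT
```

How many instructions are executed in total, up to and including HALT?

46

MOV r5, #1 → r5=1
MOV r4, #2 → r4=2
MOV r1, #100 → r1=100
LDR r5, [r1] → r5=M[100]=8
SUB r5, r5, #6 → r5=8-6=2
ADD r1, r1, #4 → r1=100+4=104
ADD r4, r4, #1 → r4=2+1=3
CMP r4, #9  (cmp 3,9)
BNE L2: taken
LDR r5, [r1] → r5=M[104]=-6
SUB r5, r5, #6 → r5=(-6)-6=-12
ADD r1, r1, #4 → r1=104+4=108
ADD r4, r4, #1 → r4=3+1=4
CMP r4, #9  (cmp 4,9)
BNE L2: taken
LDR r5, [r1] → r5=M[108]=-2
SUB r5, r5, #6 → r5=(-2)-6=-8
ADD r1, r1, #4 → r1=108+4=112
ADD r4, r4, #1 → r4=4+1=5
CMP r4, #9  (cmp 5,9)
BNE L2: taken
LDR r5, [r1] → r5=M[112]=27
SUB r5, r5, #6 → r5=27-6=21
ADD r1, r1, #4 → r1=112+4=116
ADD r4, r4, #1 → r4=5+1=6
CMP r4, #9  (cmp 6,9)
BNE L2: taken
LDR r5, [r1] → r5=M[116]=4
SUB r5, r5, #6 → r5=4-6=-2
ADD r1, r1, #4 → r1=116+4=120
ADD r4, r4, #1 → r4=6+1=7
CMP r4, #9  (cmp 7,9)
BNE L2: taken
LDR r5, [r1] → r5=M[120]=-7
SUB r5, r5, #6 → r5=(-7)-6=-13
ADD r1, r1, #4 → r1=120+4=124
ADD r4, r4, #1 → r4=7+1=8
CMP r4, #9  (cmp 8,9)
BNE L2: taken
LDR r5, [r1] → r5=M[124]=29
SUB r5, r5, #6 → r5=29-6=23
ADD r1, r1, #4 → r1=124+4=128
ADD r4, r4, #1 → r4=8+1=9
CMP r4, #9  (cmp 9,9)
BNE L2: not taken
halt.
Total executed instructions: 46.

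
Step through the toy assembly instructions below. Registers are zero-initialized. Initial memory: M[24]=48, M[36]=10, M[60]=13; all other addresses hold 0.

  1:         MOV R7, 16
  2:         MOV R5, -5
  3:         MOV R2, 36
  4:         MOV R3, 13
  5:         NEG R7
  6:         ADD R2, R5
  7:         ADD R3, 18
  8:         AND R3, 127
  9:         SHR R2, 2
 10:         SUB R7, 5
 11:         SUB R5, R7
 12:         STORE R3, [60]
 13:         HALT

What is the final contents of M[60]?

31

MOV R7, 16 → R7=16
MOV R5, -5 → R5=-5
MOV R2, 36 → R2=36
MOV R3, 13 → R3=13
NEG R7 → R7=-(16)=-16
ADD R2, R5 → R2=36+(-5)=31
ADD R3, 18 → R3=13+18=31
AND R3, 127 → R3=31&127=31
SHR R2, 2 → R2=31>>2=7
SUB R7, 5 → R7=(-16)-5=-21
SUB R5, R7 → R5=(-5)-(-21)=16
STORE R3, [60] → M[60]=31
halt.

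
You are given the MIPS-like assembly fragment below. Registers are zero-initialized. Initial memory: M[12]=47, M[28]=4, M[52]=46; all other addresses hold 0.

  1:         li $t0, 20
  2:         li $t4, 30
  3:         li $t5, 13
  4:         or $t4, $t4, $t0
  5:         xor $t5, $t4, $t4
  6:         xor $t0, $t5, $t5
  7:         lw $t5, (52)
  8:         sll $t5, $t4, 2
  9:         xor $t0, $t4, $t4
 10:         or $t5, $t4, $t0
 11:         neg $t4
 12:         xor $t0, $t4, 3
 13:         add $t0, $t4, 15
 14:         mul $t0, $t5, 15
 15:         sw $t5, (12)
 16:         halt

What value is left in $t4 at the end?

-30

$t0=20
$t4=30
$t5=13
$t4=30|20=30
$t5=30^30=0
$t0=0^0=0
$t5=M[52]=46
$t5=30<<2=120
$t0=30^30=0
$t5=30|0=30
$t4=-(30)=-30
$t0=(-30)^3=-31
$t0=(-30)+15=-15
$t0=30*15=450
sw $t5, (12) → M[12]=30
halt.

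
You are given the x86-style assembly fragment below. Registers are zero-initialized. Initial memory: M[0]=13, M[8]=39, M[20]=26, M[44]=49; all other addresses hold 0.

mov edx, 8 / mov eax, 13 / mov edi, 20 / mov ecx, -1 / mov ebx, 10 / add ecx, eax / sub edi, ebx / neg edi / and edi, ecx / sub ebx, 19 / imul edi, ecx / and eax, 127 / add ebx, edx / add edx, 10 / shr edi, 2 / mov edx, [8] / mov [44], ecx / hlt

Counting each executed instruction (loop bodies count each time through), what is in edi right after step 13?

48

edx=8
eax=13
edi=20
ecx=-1
ebx=10
ecx=(-1)+13=12
edi=20-10=10
edi=-(10)=-10
edi=(-10)&12=4
ebx=10-19=-9
edi=4*12=48
eax=13&127=13
ebx=(-9)+8=-1
After step 13: edi = 48.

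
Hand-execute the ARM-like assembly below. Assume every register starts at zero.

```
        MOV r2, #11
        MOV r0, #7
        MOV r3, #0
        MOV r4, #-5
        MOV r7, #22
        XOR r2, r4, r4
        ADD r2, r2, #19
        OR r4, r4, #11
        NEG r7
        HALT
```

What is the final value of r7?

-22

MOV r2, #11 → r2=11
MOV r0, #7 → r0=7
MOV r3, #0 → r3=0
MOV r4, #-5 → r4=-5
MOV r7, #22 → r7=22
XOR r2, r4, r4 → r2=(-5)^(-5)=0
ADD r2, r2, #19 → r2=0+19=19
OR r4, r4, #11 → r4=(-5)|11=-5
NEG r7 → r7=-(22)=-22
halt.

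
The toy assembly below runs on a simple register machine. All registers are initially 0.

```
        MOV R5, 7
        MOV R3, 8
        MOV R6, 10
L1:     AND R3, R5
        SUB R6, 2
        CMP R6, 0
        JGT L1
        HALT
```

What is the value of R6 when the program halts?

0

after MOV R5, 7: R5=7
after MOV R3, 8: R3=8
after MOV R6, 10: R6=10
after AND R3, R5: R3=8&7=0
after SUB R6, 2: R6=10-2=8
CMP R6, 0  (cmp 8,0)
JGT L1: taken
after AND R3, R5: R3=0&7=0
after SUB R6, 2: R6=8-2=6
CMP R6, 0  (cmp 6,0)
JGT L1: taken
after AND R3, R5: R3=0&7=0
after SUB R6, 2: R6=6-2=4
CMP R6, 0  (cmp 4,0)
JGT L1: taken
after AND R3, R5: R3=0&7=0
after SUB R6, 2: R6=4-2=2
CMP R6, 0  (cmp 2,0)
JGT L1: taken
after AND R3, R5: R3=0&7=0
after SUB R6, 2: R6=2-2=0
CMP R6, 0  (cmp 0,0)
JGT L1: not taken
halt.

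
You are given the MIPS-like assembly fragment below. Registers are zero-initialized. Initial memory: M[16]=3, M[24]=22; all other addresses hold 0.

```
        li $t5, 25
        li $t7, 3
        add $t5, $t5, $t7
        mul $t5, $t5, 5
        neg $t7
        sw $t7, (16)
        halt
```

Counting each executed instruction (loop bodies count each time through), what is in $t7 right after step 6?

after li $t5, 25: $t5=25
after li $t7, 3: $t7=3
after add $t5, $t5, $t7: $t5=25+3=28
after mul $t5, $t5, 5: $t5=28*5=140
after neg $t7: $t7=-(3)=-3
sw $t7, (16) → M[16]=-3
After step 6: $t7 = -3.

-3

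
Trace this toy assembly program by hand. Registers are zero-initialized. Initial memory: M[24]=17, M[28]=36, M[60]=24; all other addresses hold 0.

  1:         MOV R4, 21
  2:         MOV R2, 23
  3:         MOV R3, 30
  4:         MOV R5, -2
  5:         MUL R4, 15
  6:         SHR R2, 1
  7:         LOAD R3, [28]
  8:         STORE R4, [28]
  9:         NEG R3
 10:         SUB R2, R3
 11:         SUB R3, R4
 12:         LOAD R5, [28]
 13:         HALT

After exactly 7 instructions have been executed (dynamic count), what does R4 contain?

315

after MOV R4, 21: R4=21
after MOV R2, 23: R2=23
after MOV R3, 30: R3=30
after MOV R5, -2: R5=-2
after MUL R4, 15: R4=21*15=315
after SHR R2, 1: R2=23>>1=11
after LOAD R3, [28]: R3=M[28]=36
After step 7: R4 = 315.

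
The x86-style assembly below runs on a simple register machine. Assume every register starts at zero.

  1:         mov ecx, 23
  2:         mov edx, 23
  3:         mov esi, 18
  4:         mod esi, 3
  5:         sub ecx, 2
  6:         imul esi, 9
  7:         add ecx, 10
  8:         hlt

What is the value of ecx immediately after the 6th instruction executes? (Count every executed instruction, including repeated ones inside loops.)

ecx=23
edx=23
esi=18
esi=18%3=0
ecx=23-2=21
esi=0*9=0
After step 6: ecx = 21.

21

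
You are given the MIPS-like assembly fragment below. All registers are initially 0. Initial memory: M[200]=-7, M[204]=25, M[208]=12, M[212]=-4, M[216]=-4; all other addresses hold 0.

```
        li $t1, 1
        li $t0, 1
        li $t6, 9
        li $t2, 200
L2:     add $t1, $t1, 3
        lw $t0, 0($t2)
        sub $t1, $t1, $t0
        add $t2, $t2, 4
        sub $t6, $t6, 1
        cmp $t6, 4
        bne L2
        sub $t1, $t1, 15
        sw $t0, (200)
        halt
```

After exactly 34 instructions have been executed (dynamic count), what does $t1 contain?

-10

li $t1, 1 → $t1=1
li $t0, 1 → $t0=1
li $t6, 9 → $t6=9
li $t2, 200 → $t2=200
add $t1, $t1, 3 → $t1=1+3=4
lw $t0, 0($t2) → $t0=M[200]=-7
sub $t1, $t1, $t0 → $t1=4-(-7)=11
add $t2, $t2, 4 → $t2=200+4=204
sub $t6, $t6, 1 → $t6=9-1=8
cmp $t6, 4  (cmp 8,4)
bne L2: taken
add $t1, $t1, 3 → $t1=11+3=14
lw $t0, 0($t2) → $t0=M[204]=25
sub $t1, $t1, $t0 → $t1=14-25=-11
add $t2, $t2, 4 → $t2=204+4=208
sub $t6, $t6, 1 → $t6=8-1=7
cmp $t6, 4  (cmp 7,4)
bne L2: taken
add $t1, $t1, 3 → $t1=(-11)+3=-8
lw $t0, 0($t2) → $t0=M[208]=12
sub $t1, $t1, $t0 → $t1=(-8)-12=-20
add $t2, $t2, 4 → $t2=208+4=212
sub $t6, $t6, 1 → $t6=7-1=6
cmp $t6, 4  (cmp 6,4)
bne L2: taken
add $t1, $t1, 3 → $t1=(-20)+3=-17
lw $t0, 0($t2) → $t0=M[212]=-4
sub $t1, $t1, $t0 → $t1=(-17)-(-4)=-13
add $t2, $t2, 4 → $t2=212+4=216
sub $t6, $t6, 1 → $t6=6-1=5
cmp $t6, 4  (cmp 5,4)
bne L2: taken
add $t1, $t1, 3 → $t1=(-13)+3=-10
lw $t0, 0($t2) → $t0=M[216]=-4
After step 34: $t1 = -10.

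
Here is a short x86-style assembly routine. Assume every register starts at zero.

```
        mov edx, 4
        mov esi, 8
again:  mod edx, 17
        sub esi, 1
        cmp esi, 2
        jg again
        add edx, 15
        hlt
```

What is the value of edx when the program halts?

19

mov edx, 4 → edx=4
mov esi, 8 → esi=8
mod edx, 17 → edx=4%17=4
sub esi, 1 → esi=8-1=7
cmp esi, 2  (cmp 7,2)
jg again: taken
mod edx, 17 → edx=4%17=4
sub esi, 1 → esi=7-1=6
cmp esi, 2  (cmp 6,2)
jg again: taken
mod edx, 17 → edx=4%17=4
sub esi, 1 → esi=6-1=5
cmp esi, 2  (cmp 5,2)
jg again: taken
mod edx, 17 → edx=4%17=4
sub esi, 1 → esi=5-1=4
cmp esi, 2  (cmp 4,2)
jg again: taken
mod edx, 17 → edx=4%17=4
sub esi, 1 → esi=4-1=3
cmp esi, 2  (cmp 3,2)
jg again: taken
mod edx, 17 → edx=4%17=4
sub esi, 1 → esi=3-1=2
cmp esi, 2  (cmp 2,2)
jg again: not taken
add edx, 15 → edx=4+15=19
halt.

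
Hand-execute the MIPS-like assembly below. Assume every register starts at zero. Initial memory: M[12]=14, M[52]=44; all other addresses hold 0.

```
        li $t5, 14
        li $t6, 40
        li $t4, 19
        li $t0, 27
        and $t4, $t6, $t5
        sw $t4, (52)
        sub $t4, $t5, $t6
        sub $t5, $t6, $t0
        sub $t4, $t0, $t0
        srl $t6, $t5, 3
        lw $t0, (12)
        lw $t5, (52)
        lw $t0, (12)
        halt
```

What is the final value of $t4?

after li $t5, 14: $t5=14
after li $t6, 40: $t6=40
after li $t4, 19: $t4=19
after li $t0, 27: $t0=27
after and $t4, $t6, $t5: $t4=40&14=8
sw $t4, (52) → M[52]=8
after sub $t4, $t5, $t6: $t4=14-40=-26
after sub $t5, $t6, $t0: $t5=40-27=13
after sub $t4, $t0, $t0: $t4=27-27=0
after srl $t6, $t5, 3: $t6=13>>3=1
after lw $t0, (12): $t0=M[12]=14
after lw $t5, (52): $t5=M[52]=8
after lw $t0, (12): $t0=M[12]=14
halt.

0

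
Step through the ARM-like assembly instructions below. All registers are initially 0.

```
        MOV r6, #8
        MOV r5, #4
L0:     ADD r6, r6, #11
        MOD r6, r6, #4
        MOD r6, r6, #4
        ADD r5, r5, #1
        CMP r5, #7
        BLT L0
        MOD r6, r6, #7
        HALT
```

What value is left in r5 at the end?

after MOV r6, #8: r6=8
after MOV r5, #4: r5=4
after ADD r6, r6, #11: r6=8+11=19
after MOD r6, r6, #4: r6=19%4=3
after MOD r6, r6, #4: r6=3%4=3
after ADD r5, r5, #1: r5=4+1=5
CMP r5, #7  (cmp 5,7)
BLT L0: taken
after ADD r6, r6, #11: r6=3+11=14
after MOD r6, r6, #4: r6=14%4=2
after MOD r6, r6, #4: r6=2%4=2
after ADD r5, r5, #1: r5=5+1=6
CMP r5, #7  (cmp 6,7)
BLT L0: taken
after ADD r6, r6, #11: r6=2+11=13
after MOD r6, r6, #4: r6=13%4=1
after MOD r6, r6, #4: r6=1%4=1
after ADD r5, r5, #1: r5=6+1=7
CMP r5, #7  (cmp 7,7)
BLT L0: not taken
after MOD r6, r6, #7: r6=1%7=1
halt.

7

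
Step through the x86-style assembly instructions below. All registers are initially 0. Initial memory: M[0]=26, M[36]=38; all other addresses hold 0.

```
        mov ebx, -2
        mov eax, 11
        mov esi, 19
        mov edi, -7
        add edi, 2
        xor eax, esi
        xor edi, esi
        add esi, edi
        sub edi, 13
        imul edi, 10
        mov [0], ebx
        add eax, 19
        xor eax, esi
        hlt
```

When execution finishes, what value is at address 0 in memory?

-2

ebx=-2
eax=11
esi=19
edi=-7
edi=(-7)+2=-5
eax=11^19=24
edi=(-5)^19=-24
esi=19+(-24)=-5
edi=(-24)-13=-37
edi=(-37)*10=-370
mov [0], ebx → M[0]=-2
eax=24+19=43
eax=43^(-5)=-48
halt.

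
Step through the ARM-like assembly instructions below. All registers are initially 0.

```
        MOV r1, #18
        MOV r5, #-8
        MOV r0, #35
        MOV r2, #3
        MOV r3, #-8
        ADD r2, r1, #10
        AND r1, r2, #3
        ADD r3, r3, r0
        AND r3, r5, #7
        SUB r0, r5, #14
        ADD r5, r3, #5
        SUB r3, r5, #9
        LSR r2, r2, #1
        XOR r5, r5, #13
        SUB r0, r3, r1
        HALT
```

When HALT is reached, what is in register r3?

-4

after MOV r1, #18: r1=18
after MOV r5, #-8: r5=-8
after MOV r0, #35: r0=35
after MOV r2, #3: r2=3
after MOV r3, #-8: r3=-8
after ADD r2, r1, #10: r2=18+10=28
after AND r1, r2, #3: r1=28&3=0
after ADD r3, r3, r0: r3=(-8)+35=27
after AND r3, r5, #7: r3=(-8)&7=0
after SUB r0, r5, #14: r0=(-8)-14=-22
after ADD r5, r3, #5: r5=0+5=5
after SUB r3, r5, #9: r3=5-9=-4
after LSR r2, r2, #1: r2=28>>1=14
after XOR r5, r5, #13: r5=5^13=8
after SUB r0, r3, r1: r0=(-4)-0=-4
halt.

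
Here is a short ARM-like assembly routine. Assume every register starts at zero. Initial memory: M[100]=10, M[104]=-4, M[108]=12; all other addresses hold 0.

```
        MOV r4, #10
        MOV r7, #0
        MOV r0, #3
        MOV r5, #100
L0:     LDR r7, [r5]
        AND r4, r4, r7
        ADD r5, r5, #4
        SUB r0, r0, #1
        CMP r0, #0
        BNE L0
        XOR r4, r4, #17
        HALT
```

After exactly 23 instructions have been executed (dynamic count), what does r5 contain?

112

MOV r4, #10 → r4=10
MOV r7, #0 → r7=0
MOV r0, #3 → r0=3
MOV r5, #100 → r5=100
LDR r7, [r5] → r7=M[100]=10
AND r4, r4, r7 → r4=10&10=10
ADD r5, r5, #4 → r5=100+4=104
SUB r0, r0, #1 → r0=3-1=2
CMP r0, #0  (cmp 2,0)
BNE L0: taken
LDR r7, [r5] → r7=M[104]=-4
AND r4, r4, r7 → r4=10&(-4)=8
ADD r5, r5, #4 → r5=104+4=108
SUB r0, r0, #1 → r0=2-1=1
CMP r0, #0  (cmp 1,0)
BNE L0: taken
LDR r7, [r5] → r7=M[108]=12
AND r4, r4, r7 → r4=8&12=8
ADD r5, r5, #4 → r5=108+4=112
SUB r0, r0, #1 → r0=1-1=0
CMP r0, #0  (cmp 0,0)
BNE L0: not taken
XOR r4, r4, #17 → r4=8^17=25
After step 23: r5 = 112.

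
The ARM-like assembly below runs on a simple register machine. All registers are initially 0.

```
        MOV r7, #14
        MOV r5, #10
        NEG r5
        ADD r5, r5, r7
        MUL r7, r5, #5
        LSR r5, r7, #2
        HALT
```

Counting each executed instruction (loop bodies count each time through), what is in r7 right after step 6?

20

MOV r7, #14 → r7=14
MOV r5, #10 → r5=10
NEG r5 → r5=-(10)=-10
ADD r5, r5, r7 → r5=(-10)+14=4
MUL r7, r5, #5 → r7=4*5=20
LSR r5, r7, #2 → r5=20>>2=5
After step 6: r7 = 20.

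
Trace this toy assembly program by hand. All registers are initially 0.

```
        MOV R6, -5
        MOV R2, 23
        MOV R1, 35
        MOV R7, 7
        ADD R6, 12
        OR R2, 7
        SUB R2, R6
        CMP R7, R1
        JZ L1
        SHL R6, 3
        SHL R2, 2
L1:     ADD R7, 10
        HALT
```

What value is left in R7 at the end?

17

R6=-5
R2=23
R1=35
R7=7
R6=(-5)+12=7
R2=23|7=23
R2=23-7=16
CMP R7, R1  (cmp 7,35)
JZ L1: not taken
R6=7<<3=56
R2=16<<2=64
R7=7+10=17
halt.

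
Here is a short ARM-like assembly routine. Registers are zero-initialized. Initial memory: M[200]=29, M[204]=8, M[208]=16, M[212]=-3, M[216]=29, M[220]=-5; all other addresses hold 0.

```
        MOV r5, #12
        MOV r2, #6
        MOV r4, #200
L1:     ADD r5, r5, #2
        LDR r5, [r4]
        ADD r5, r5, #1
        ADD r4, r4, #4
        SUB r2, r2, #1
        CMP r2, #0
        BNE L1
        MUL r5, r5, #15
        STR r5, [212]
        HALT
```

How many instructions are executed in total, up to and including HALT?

after MOV r5, #12: r5=12
after MOV r2, #6: r2=6
after MOV r4, #200: r4=200
after ADD r5, r5, #2: r5=12+2=14
after LDR r5, [r4]: r5=M[200]=29
after ADD r5, r5, #1: r5=29+1=30
after ADD r4, r4, #4: r4=200+4=204
after SUB r2, r2, #1: r2=6-1=5
CMP r2, #0  (cmp 5,0)
BNE L1: taken
after ADD r5, r5, #2: r5=30+2=32
after LDR r5, [r4]: r5=M[204]=8
after ADD r5, r5, #1: r5=8+1=9
after ADD r4, r4, #4: r4=204+4=208
after SUB r2, r2, #1: r2=5-1=4
CMP r2, #0  (cmp 4,0)
BNE L1: taken
after ADD r5, r5, #2: r5=9+2=11
after LDR r5, [r4]: r5=M[208]=16
after ADD r5, r5, #1: r5=16+1=17
after ADD r4, r4, #4: r4=208+4=212
after SUB r2, r2, #1: r2=4-1=3
CMP r2, #0  (cmp 3,0)
BNE L1: taken
after ADD r5, r5, #2: r5=17+2=19
after LDR r5, [r4]: r5=M[212]=-3
after ADD r5, r5, #1: r5=(-3)+1=-2
after ADD r4, r4, #4: r4=212+4=216
after SUB r2, r2, #1: r2=3-1=2
CMP r2, #0  (cmp 2,0)
BNE L1: taken
after ADD r5, r5, #2: r5=(-2)+2=0
after LDR r5, [r4]: r5=M[216]=29
after ADD r5, r5, #1: r5=29+1=30
after ADD r4, r4, #4: r4=216+4=220
after SUB r2, r2, #1: r2=2-1=1
CMP r2, #0  (cmp 1,0)
BNE L1: taken
after ADD r5, r5, #2: r5=30+2=32
after LDR r5, [r4]: r5=M[220]=-5
after ADD r5, r5, #1: r5=(-5)+1=-4
after ADD r4, r4, #4: r4=220+4=224
after SUB r2, r2, #1: r2=1-1=0
CMP r2, #0  (cmp 0,0)
BNE L1: not taken
after MUL r5, r5, #15: r5=(-4)*15=-60
STR r5, [212] → M[212]=-60
halt.
Total executed instructions: 48.

48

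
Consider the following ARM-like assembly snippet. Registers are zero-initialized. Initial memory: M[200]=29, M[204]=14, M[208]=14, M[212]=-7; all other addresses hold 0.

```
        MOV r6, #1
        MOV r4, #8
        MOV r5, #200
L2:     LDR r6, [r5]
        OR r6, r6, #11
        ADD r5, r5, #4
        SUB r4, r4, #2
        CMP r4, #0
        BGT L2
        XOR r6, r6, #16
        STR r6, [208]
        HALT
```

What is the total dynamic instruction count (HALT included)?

MOV r6, #1 → r6=1
MOV r4, #8 → r4=8
MOV r5, #200 → r5=200
LDR r6, [r5] → r6=M[200]=29
OR r6, r6, #11 → r6=29|11=31
ADD r5, r5, #4 → r5=200+4=204
SUB r4, r4, #2 → r4=8-2=6
CMP r4, #0  (cmp 6,0)
BGT L2: taken
LDR r6, [r5] → r6=M[204]=14
OR r6, r6, #11 → r6=14|11=15
ADD r5, r5, #4 → r5=204+4=208
SUB r4, r4, #2 → r4=6-2=4
CMP r4, #0  (cmp 4,0)
BGT L2: taken
LDR r6, [r5] → r6=M[208]=14
OR r6, r6, #11 → r6=14|11=15
ADD r5, r5, #4 → r5=208+4=212
SUB r4, r4, #2 → r4=4-2=2
CMP r4, #0  (cmp 2,0)
BGT L2: taken
LDR r6, [r5] → r6=M[212]=-7
OR r6, r6, #11 → r6=(-7)|11=-5
ADD r5, r5, #4 → r5=212+4=216
SUB r4, r4, #2 → r4=2-2=0
CMP r4, #0  (cmp 0,0)
BGT L2: not taken
XOR r6, r6, #16 → r6=(-5)^16=-21
STR r6, [208] → M[208]=-21
halt.
Total executed instructions: 30.

30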